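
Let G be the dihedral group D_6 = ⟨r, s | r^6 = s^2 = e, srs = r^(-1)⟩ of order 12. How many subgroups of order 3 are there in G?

1

|G| = 12 and 3 | 12, so subgroups of order 3 are possible by Lagrange.
The subgroups of order 3 are: {e, r^2, r^4}.
So G has 1 subgroup of order 3.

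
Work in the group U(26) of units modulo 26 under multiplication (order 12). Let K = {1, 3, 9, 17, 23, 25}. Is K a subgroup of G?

|K| = 6 divides |G| = 12, consistent with Lagrange.
K contains the identity, every element's inverse is in K, and K is closed under ·: it is a subgroup.
In fact K = ⟨17⟩.

Yes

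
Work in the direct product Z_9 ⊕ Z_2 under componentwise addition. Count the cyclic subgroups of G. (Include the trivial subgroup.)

Group the elements of G by the cyclic subgroup they generate; each cyclic subgroup of order d accounts for φ(d) elements.
Cyclic subgroups by order — order 1: 1; order 2: 1; order 3: 1; order 6: 1; order 9: 1; order 18: 1.
Total: 6.

6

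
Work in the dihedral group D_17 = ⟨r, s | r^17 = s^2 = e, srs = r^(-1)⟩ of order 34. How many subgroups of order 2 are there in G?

17

|G| = 34 and 2 | 34, so subgroups of order 2 are possible by Lagrange.
The subgroups of order 2 are: {e, r^10s}; {e, r^11s}; {e, r^12s}; {e, r^13s}; … (17 in all).
So G has 17 subgroups of order 2.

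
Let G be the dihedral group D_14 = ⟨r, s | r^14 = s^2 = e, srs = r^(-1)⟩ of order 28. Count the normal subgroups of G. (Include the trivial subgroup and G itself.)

G has 28 subgroups. Checking conjugation-invariance by order — order 1: 1/1 normal; order 2: 1/15 normal; order 4: 0/7 normal; order 7: 1/1 normal; order 14: 3/3 normal; order 28: 1/1 normal.
Total normal subgroups: 7.

7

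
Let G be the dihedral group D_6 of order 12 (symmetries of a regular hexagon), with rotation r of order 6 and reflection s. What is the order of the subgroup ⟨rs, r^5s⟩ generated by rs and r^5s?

6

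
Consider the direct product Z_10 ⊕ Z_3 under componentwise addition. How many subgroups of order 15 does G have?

|G| = 30 and 15 | 30, so subgroups of order 15 are possible by Lagrange.
The subgroups of order 15 are: {(0,0), (0,1), (0,2), (2,0), (2,1), (2,2), (4,0), (4,1), (4,2), (6,0), (6,1), (6,2), (8,0), (8,1), (8,2)}.
So G has 1 subgroup of order 15.

1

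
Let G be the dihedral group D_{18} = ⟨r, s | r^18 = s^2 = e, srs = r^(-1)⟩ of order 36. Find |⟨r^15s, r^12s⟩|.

12

|⟨r^15s⟩| = 2 and |⟨r^12s⟩| = 2, so |H| is a multiple of lcm(2, 2) = 2 and divides |G| = 36.
Closing under the operation: H = {e, r^3, r^6, r^9, r^12, r^15, s, r^3s, r^6s, r^9s, r^12s, r^15s}, so |H| = 12.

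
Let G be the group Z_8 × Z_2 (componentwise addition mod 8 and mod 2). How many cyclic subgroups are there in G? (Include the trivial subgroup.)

Group the elements of G by the cyclic subgroup they generate; each cyclic subgroup of order d accounts for φ(d) elements.
Cyclic subgroups by order — order 1: 1; order 2: 3; order 4: 2; order 8: 2.
Total: 8.

8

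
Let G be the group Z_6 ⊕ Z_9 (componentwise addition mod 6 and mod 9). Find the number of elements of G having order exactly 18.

An element (a,b) has order lcm(ord(a), ord(b)); count pairs with lcm equal to 18.
Enumerating gives 18 such elements.

18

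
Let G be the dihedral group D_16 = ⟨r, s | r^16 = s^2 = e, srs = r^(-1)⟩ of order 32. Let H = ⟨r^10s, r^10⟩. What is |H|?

16

|⟨r^10s⟩| = 2 and |⟨r^10⟩| = 8, so |H| is a multiple of lcm(2, 8) = 8 and divides |G| = 32.
Closing under the operation: H = {e, r^2, r^4, r^6, r^8, r^10, r^12, r^14, s, r^2s, r^4s, r^6s, r^8s, r^10s, r^12s, r^14s}, so |H| = 16.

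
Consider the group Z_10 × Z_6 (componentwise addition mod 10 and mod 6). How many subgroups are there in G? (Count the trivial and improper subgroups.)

20

|G| = 60, so by Lagrange every subgroup order divides 60. Divisors: 1, 2, 3, 4, 5, 6, 10, 12, 15, 20, 30, 60.
Subgroups by order — order 1: 1; order 2: 3; order 3: 1; order 4: 1; order 5: 1; order 6: 3; order 10: 3; order 12: 1; order 15: 1; order 20: 1; order 30: 3; order 60: 1.
Total: 1 + 3 + 1 + 1 + 1 + 3 + 3 + 1 + 1 + 1 + 3 + 1 = 20.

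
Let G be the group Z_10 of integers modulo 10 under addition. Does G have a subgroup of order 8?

8 does not divide |G| = 10, so by Lagrange no subgroup of order 8 exists.

No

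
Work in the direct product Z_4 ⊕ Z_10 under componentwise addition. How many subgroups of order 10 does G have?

3

|G| = 40 and 10 | 40, so subgroups of order 10 are possible by Lagrange.
The subgroups of order 10 are: {(0,0), (0,1), (0,2), (0,3), (0,4), (0,5), (0,6), (0,7), (0,8), (0,9)}; {(0,0), (0,2), (0,4), (0,6), (0,8), (2,0), (2,2), (2,4), (2,6), (2,8)}; {(0,0), (0,2), (0,4), (0,6), (0,8), (2,1), (2,3), (2,5), (2,7), (2,9)}.
So G has 3 subgroups of order 10.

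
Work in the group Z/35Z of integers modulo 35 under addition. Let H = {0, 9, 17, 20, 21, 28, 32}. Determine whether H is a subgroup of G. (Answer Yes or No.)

32 ∈ H but its inverse 3 ∉ H, so H is not a subgroup.

No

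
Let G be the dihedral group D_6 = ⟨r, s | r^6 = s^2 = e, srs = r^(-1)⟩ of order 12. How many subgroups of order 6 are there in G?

3

|G| = 12 and 6 | 12, so subgroups of order 6 are possible by Lagrange.
The subgroups of order 6 are: {e, r, r^2, r^3, r^4, r^5}; {e, r^2, r^4, s, r^2s, r^4s}; {e, r^2, r^4, rs, r^3s, r^5s}.
So G has 3 subgroups of order 6.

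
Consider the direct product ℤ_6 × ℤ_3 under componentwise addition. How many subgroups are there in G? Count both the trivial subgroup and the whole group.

12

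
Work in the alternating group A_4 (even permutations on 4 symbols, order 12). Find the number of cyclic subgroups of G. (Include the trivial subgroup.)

8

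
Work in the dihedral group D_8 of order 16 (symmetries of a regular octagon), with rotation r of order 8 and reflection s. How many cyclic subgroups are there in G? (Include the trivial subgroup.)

A cyclic subgroup of order d is generated by each of its φ(d) elements of order d, so the cyclic subgroups of order d number (#elements of order d)/φ(d).
Cyclic subgroups by order — order 1: 1; order 2: 9; order 4: 1; order 8: 1.
Total: 12.

12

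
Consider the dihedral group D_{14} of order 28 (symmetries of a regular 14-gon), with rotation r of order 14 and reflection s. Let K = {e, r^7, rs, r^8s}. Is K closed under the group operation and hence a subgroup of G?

|K| = 4 divides |G| = 28, consistent with Lagrange.
K contains the identity, every element's inverse is in K, and K is closed under ·: it is a subgroup.

Yes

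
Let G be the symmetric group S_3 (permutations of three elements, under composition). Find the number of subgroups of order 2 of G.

|G| = 6 and 2 | 6, so subgroups of order 2 are possible by Lagrange.
The subgroups of order 2 are: {e, (1 2)}; {e, (1 3)}; {e, (2 3)}.
So G has 3 subgroups of order 2.

3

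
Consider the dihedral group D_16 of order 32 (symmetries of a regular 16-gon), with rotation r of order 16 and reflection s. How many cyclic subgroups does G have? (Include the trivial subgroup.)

A cyclic subgroup of order d is generated by each of its φ(d) elements of order d, so the cyclic subgroups of order d number (#elements of order d)/φ(d).
Cyclic subgroups by order — order 1: 1; order 2: 17; order 4: 1; order 8: 1; order 16: 1.
Total: 21.

21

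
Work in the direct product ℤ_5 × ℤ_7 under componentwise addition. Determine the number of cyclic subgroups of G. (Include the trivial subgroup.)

4

A cyclic subgroup of order d is generated by each of its φ(d) elements of order d, so the cyclic subgroups of order d number (#elements of order d)/φ(d).
Cyclic subgroups by order — order 1: 1; order 5: 1; order 7: 1; order 35: 1.
Total: 4.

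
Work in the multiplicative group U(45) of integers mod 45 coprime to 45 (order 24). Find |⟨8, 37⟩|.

8

|⟨8⟩| = 4 and |⟨37⟩| = 4, so |H| is a multiple of lcm(4, 4) = 4 and divides |G| = 24.
Closing under the operation: H = {1, 8, 17, 19, 26, 28, 37, 44}, so |H| = 8.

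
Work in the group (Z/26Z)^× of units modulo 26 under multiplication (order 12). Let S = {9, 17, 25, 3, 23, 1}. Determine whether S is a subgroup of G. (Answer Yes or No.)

Yes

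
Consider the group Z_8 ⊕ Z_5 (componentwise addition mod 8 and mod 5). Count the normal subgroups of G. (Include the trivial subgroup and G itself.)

8

G is abelian, so every subgroup is normal.
G has 8 subgroups in total, hence 8 normal subgroups.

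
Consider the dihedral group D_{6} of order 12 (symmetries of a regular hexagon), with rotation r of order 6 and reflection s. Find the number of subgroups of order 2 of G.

7

|G| = 12 and 2 | 12, so subgroups of order 2 are possible by Lagrange.
The subgroups of order 2 are: {e, r^2s}; {e, r^3}; {e, r^3s}; {e, r^4s}; … (7 in all).
So G has 7 subgroups of order 2.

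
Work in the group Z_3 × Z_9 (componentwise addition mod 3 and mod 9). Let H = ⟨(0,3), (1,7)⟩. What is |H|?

|⟨(0,3)⟩| = 3 and |⟨(1,7)⟩| = 9, so |H| is a multiple of lcm(3, 9) = 9 and divides |G| = 27.
Closing under the operation: H = {(0,0), (0,3), (0,6), (1,1), (1,4), (1,7), (2,2), (2,5), (2,8)}, so |H| = 9.

9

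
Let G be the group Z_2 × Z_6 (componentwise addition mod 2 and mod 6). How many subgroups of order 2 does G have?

3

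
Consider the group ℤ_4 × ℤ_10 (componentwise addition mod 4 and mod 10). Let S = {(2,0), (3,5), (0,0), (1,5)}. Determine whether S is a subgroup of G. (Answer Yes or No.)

Yes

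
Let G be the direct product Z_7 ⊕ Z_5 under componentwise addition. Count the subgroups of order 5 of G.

1

|G| = 35 and 5 | 35, so subgroups of order 5 are possible by Lagrange.
The subgroups of order 5 are: {(0,0), (0,1), (0,2), (0,3), (0,4)}.
So G has 1 subgroup of order 5.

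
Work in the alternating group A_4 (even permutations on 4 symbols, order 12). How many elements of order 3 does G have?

The elements of order 3 are: (2 3 4), (2 4 3), (1 2 3), (1 2 4), (1 3 2), (1 3 4), (1 4 2), (1 4 3).
That's 8.

8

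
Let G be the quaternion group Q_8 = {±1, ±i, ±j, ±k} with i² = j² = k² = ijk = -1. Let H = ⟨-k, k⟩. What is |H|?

|⟨-k⟩| = 4 and |⟨k⟩| = 4, so |H| is a multiple of lcm(4, 4) = 4 and divides |G| = 8.
Closing under the operation: H = {1, -1, k, -k}, so |H| = 4.

4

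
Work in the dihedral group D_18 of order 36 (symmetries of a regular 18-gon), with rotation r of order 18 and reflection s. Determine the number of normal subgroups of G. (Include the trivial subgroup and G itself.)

9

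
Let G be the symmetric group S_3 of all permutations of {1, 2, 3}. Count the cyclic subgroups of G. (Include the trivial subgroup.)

5

Each element a generates a cyclic subgroup ⟨a⟩; distinct elements may generate the same one (a cyclic group of order d has φ(d) generators).
Cyclic subgroups by order — order 1: 1; order 2: 3; order 3: 1.
Total: 5.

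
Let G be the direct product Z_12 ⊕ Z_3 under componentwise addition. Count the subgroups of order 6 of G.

4

|G| = 36 and 6 | 36, so subgroups of order 6 are possible by Lagrange.
The subgroups of order 6 are: {(0,0), (0,1), (0,2), (6,0), (6,1), (6,2)}; {(0,0), (2,0), (4,0), (6,0), (8,0), (10,0)}; {(0,0), (2,2), (4,1), (6,0), (8,2), (10,1)}; {(0,0), (2,1), (4,2), (6,0), (8,1), (10,2)}.
So G has 4 subgroups of order 6.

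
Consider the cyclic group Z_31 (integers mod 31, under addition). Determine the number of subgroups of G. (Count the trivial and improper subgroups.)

2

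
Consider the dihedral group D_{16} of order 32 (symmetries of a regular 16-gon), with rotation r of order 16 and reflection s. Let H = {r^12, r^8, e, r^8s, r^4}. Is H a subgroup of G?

|H| = 5 does not divide |G| = 32, so by Lagrange H is not a subgroup.

No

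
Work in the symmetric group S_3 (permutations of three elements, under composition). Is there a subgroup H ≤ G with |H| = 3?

3 | 6. A subgroup of order 3 is {e, (1 2 3), (1 3 2)}.

Yes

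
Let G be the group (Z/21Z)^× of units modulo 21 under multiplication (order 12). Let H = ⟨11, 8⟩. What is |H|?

|⟨11⟩| = 6 and |⟨8⟩| = 2, so |H| is a multiple of lcm(6, 2) = 6 and divides |G| = 12.
Closing under the operation: H = {1, 2, 4, 8, 11, 16}, so |H| = 6.

6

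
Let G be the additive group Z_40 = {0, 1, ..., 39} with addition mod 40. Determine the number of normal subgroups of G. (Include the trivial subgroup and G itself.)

8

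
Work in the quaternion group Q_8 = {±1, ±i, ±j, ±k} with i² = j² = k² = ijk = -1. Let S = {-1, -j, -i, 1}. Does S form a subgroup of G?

-j ∈ S but its inverse j ∉ S, so S is not a subgroup.

No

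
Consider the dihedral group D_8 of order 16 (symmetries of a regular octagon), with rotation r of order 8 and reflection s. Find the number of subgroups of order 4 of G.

|G| = 16 and 4 | 16, so subgroups of order 4 are possible by Lagrange.
The subgroups of order 4 are: {e, r^2, r^4, r^6}; {e, r^4, r^2s, r^6s}; {e, r^4, r^3s, r^7s}; {e, r^4, s, r^4s}; … (5 in all).
So G has 5 subgroups of order 4.

5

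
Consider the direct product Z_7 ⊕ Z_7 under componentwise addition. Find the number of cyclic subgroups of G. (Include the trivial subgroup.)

9

Group the elements of G by the cyclic subgroup they generate; each cyclic subgroup of order d accounts for φ(d) elements.
Cyclic subgroups by order — order 1: 1; order 7: 8.
Total: 9.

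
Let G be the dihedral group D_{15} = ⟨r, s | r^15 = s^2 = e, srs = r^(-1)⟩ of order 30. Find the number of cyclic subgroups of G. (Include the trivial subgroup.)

19

Each element a generates a cyclic subgroup ⟨a⟩; distinct elements may generate the same one (a cyclic group of order d has φ(d) generators).
Cyclic subgroups by order — order 1: 1; order 2: 15; order 3: 1; order 5: 1; order 15: 1.
Total: 19.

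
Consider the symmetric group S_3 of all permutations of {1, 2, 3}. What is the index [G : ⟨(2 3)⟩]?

3

|⟨(2 3)⟩| = 2 and |G| = 6.
By Lagrange, [G : H] = |G|/|H| = 6/2 = 3.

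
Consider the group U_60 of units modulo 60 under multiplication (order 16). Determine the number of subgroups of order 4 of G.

11

|G| = 16 and 4 | 16, so subgroups of order 4 are possible by Lagrange.
The subgroups of order 4 are: {1, 11, 19, 29}; {1, 11, 31, 41}; {1, 11, 49, 59}; {1, 13, 37, 49}; … (11 in all).
So G has 11 subgroups of order 4.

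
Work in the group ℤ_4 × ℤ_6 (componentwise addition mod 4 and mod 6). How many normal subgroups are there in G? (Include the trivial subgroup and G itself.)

16

G is abelian, so every subgroup is normal.
G has 16 subgroups in total, hence 16 normal subgroups.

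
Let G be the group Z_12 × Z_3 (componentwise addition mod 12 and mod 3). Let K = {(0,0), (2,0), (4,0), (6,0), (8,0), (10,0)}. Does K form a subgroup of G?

|K| = 6 divides |G| = 36, consistent with Lagrange.
K contains the identity, every element's inverse is in K, and K is closed under +: it is a subgroup.
In fact K = ⟨(10,0)⟩.

Yes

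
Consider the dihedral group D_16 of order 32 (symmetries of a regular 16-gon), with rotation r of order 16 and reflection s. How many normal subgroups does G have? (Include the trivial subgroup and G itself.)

G has 36 subgroups. Checking conjugation-invariance by order — order 1: 1/1 normal; order 2: 1/17 normal; order 4: 1/9 normal; order 8: 1/5 normal; order 16: 3/3 normal; order 32: 1/1 normal.
Total normal subgroups: 8.

8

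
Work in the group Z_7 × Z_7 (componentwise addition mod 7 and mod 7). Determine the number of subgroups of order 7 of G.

8

|G| = 49 and 7 | 49, so subgroups of order 7 are possible by Lagrange.
The subgroups of order 7 are: {(0,0), (0,1), (0,2), (0,3), (0,4), (0,5), (0,6)}; {(0,0), (1,0), (2,0), (3,0), (4,0), (5,0), (6,0)}; {(0,0), (1,1), (2,2), (3,3), (4,4), (5,5), (6,6)}; {(0,0), (1,2), (2,4), (3,6), (4,1), (5,3), (6,5)}; … (8 in all).
So G has 8 subgroups of order 7.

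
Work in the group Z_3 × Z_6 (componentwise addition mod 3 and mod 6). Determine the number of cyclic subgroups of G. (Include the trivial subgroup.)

10

Each element a generates a cyclic subgroup ⟨a⟩; distinct elements may generate the same one (a cyclic group of order d has φ(d) generators).
Cyclic subgroups by order — order 1: 1; order 2: 1; order 3: 4; order 6: 4.
Total: 10.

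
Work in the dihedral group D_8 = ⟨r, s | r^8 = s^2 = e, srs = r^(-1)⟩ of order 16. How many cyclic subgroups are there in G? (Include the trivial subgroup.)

12

Group the elements of G by the cyclic subgroup they generate; each cyclic subgroup of order d accounts for φ(d) elements.
Cyclic subgroups by order — order 1: 1; order 2: 9; order 4: 1; order 8: 1.
Total: 12.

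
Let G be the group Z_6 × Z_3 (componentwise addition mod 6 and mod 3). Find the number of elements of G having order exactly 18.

0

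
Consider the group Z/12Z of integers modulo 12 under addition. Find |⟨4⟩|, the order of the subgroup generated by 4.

3

In Z/12Z, the order of an element a is n/gcd(a, n).
gcd(4, 12) = 4, so |⟨4⟩| = 12/4 = 3.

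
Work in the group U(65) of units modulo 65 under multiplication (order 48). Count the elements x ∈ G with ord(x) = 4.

Enumerating element orders in G gives 12 elements of order 4.

12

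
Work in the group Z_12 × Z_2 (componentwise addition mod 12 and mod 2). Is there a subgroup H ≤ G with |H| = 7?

7 does not divide |G| = 24, so by Lagrange no subgroup of order 7 exists.

No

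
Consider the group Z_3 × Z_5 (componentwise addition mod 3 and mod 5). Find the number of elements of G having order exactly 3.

An element (a,b) has order lcm(ord(a), ord(b)); count pairs with lcm equal to 3.
Enumerating gives 2 such elements.

2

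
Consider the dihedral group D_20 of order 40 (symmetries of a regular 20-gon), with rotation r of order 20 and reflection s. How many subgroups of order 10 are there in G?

|G| = 40 and 10 | 40, so subgroups of order 10 are possible by Lagrange.
The subgroups of order 10 are: {e, r^2, r^4, r^6, r^8, r^10, r^12, r^14, r^16, r^18}; {e, r^4, r^8, r^12, r^16, r^2s, r^6s, r^10s, r^14s, r^18s}; {e, r^4, r^8, r^12, r^16, r^3s, r^7s, r^11s, r^15s, r^19s}; {e, r^4, r^8, r^12, r^16, s, r^4s, r^8s, r^12s, r^16s}; … (5 in all).
So G has 5 subgroups of order 10.

5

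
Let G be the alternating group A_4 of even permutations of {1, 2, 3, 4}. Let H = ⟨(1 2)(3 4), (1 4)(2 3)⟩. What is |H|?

|⟨(1 2)(3 4)⟩| = 2 and |⟨(1 4)(2 3)⟩| = 2, so |H| is a multiple of lcm(2, 2) = 2 and divides |G| = 12.
Closing under the operation: H = {e, (1 2)(3 4), (1 3)(2 4), (1 4)(2 3)}, so |H| = 4.

4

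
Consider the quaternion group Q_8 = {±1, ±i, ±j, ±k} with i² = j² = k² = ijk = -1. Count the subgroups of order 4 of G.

3

|G| = 8 and 4 | 8, so subgroups of order 4 are possible by Lagrange.
The subgroups of order 4 are: {1, -1, i, -i}; {1, -1, j, -j}; {1, -1, k, -k}.
So G has 3 subgroups of order 4.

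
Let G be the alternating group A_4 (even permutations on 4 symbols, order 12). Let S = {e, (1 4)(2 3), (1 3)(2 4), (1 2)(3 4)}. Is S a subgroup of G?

|S| = 4 divides |G| = 12, consistent with Lagrange.
S contains the identity, every element's inverse is in S, and S is closed under ∘: it is a subgroup.

Yes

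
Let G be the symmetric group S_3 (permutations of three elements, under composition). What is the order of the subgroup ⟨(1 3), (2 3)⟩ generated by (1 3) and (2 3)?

6

|⟨(1 3)⟩| = 2 and |⟨(2 3)⟩| = 2, so |H| is a multiple of lcm(2, 2) = 2 and divides |G| = 6.
Closing {(1 3), (2 3)} under the group operation gives all of G, so |H| = 6.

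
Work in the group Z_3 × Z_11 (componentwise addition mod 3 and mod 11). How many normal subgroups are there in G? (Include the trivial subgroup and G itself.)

4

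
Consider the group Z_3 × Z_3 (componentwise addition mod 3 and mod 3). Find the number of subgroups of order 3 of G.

|G| = 9 and 3 | 9, so subgroups of order 3 are possible by Lagrange.
The subgroups of order 3 are: {(0,0), (0,1), (0,2)}; {(0,0), (1,0), (2,0)}; {(0,0), (1,1), (2,2)}; {(0,0), (1,2), (2,1)}.
So G has 4 subgroups of order 3.

4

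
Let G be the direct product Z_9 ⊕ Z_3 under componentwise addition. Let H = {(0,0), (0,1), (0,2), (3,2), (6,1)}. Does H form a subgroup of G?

No

|H| = 5 does not divide |G| = 27, so by Lagrange H is not a subgroup.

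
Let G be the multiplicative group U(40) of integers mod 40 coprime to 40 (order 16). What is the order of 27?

4

Compute successive powers of 27 mod 40: 27, 9, 3, 1; 27^4 ≡ 1 (mod 40).
So |⟨27⟩| = 4.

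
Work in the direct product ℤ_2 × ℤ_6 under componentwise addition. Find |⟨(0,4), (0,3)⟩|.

|⟨(0,4)⟩| = 3 and |⟨(0,3)⟩| = 2, so |H| is a multiple of lcm(3, 2) = 6 and divides |G| = 12.
Closing under the operation: H = {(0,0), (0,1), (0,2), (0,3), (0,4), (0,5)}, so |H| = 6.

6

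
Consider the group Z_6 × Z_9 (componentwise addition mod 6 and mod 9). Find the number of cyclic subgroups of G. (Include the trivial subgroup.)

Group the elements of G by the cyclic subgroup they generate; each cyclic subgroup of order d accounts for φ(d) elements.
Cyclic subgroups by order — order 1: 1; order 2: 1; order 3: 4; order 6: 4; order 9: 3; order 18: 3.
Total: 16.

16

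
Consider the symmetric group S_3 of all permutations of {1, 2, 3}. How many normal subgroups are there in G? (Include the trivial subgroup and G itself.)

G has 6 subgroups. Checking conjugation-invariance by order — order 1: 1/1 normal; order 2: 0/3 normal; order 3: 1/1 normal; order 6: 1/1 normal.
Total normal subgroups: 3.

3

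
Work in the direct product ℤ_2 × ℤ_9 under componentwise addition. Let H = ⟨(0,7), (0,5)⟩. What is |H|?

9

|⟨(0,7)⟩| = 9 and |⟨(0,5)⟩| = 9, so |H| is a multiple of lcm(9, 9) = 9 and divides |G| = 18.
Closing under the operation: H = {(0,0), (0,1), (0,2), (0,3), (0,4), (0,5), (0,6), (0,7), (0,8)}, so |H| = 9.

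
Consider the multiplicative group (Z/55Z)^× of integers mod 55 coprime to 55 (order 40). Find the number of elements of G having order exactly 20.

Enumerating element orders in G gives 16 elements of order 20.

16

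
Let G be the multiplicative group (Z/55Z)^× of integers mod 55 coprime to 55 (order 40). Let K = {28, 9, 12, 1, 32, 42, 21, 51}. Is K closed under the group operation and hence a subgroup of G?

No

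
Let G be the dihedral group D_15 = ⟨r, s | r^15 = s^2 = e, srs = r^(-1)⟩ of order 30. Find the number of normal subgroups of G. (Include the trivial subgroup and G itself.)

5

G has 28 subgroups. Checking conjugation-invariance by order — order 1: 1/1 normal; order 2: 0/15 normal; order 3: 1/1 normal; order 5: 1/1 normal; order 6: 0/5 normal; order 10: 0/3 normal; order 15: 1/1 normal; order 30: 1/1 normal.
Total normal subgroups: 5.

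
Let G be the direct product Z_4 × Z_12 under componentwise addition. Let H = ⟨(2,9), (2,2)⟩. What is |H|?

24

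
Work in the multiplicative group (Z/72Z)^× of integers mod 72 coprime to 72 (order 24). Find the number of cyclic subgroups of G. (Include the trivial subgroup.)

Group the elements of G by the cyclic subgroup they generate; each cyclic subgroup of order d accounts for φ(d) elements.
Cyclic subgroups by order — order 1: 1; order 2: 7; order 3: 1; order 6: 7.
Total: 16.

16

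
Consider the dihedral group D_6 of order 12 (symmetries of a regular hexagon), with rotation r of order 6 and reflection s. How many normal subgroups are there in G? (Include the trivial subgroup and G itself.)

7

G has 16 subgroups. Checking conjugation-invariance by order — order 1: 1/1 normal; order 2: 1/7 normal; order 3: 1/1 normal; order 4: 0/3 normal; order 6: 3/3 normal; order 12: 1/1 normal.
Total normal subgroups: 7.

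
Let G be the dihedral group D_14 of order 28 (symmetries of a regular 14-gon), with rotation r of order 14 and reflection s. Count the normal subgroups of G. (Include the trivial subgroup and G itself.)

7

G has 28 subgroups. Checking conjugation-invariance by order — order 1: 1/1 normal; order 2: 1/15 normal; order 4: 0/7 normal; order 7: 1/1 normal; order 14: 3/3 normal; order 28: 1/1 normal.
Total normal subgroups: 7.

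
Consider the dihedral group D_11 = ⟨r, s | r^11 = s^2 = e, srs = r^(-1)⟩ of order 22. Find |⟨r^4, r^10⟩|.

11

|⟨r^4⟩| = 11 and |⟨r^10⟩| = 11, so |H| is a multiple of lcm(11, 11) = 11 and divides |G| = 22.
Closing under the operation: H = {e, r, r^2, r^3, r^4, r^5, r^6, r^7, r^8, r^9, r^10}, so |H| = 11.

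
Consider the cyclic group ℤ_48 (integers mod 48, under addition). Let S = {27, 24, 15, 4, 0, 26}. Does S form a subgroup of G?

No

4 ∈ S but its inverse 44 ∉ S, so S is not a subgroup.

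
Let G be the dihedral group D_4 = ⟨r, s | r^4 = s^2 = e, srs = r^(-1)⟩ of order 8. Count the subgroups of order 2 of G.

|G| = 8 and 2 | 8, so subgroups of order 2 are possible by Lagrange.
The subgroups of order 2 are: {e, r^2}; {e, r^2s}; {e, r^3s}; {e, rs}; … (5 in all).
So G has 5 subgroups of order 2.

5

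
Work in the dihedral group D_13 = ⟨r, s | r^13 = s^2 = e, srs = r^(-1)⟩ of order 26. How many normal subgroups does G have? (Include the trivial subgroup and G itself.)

3

G has 16 subgroups. Checking conjugation-invariance by order — order 1: 1/1 normal; order 2: 0/13 normal; order 13: 1/1 normal; order 26: 1/1 normal.
Total normal subgroups: 3.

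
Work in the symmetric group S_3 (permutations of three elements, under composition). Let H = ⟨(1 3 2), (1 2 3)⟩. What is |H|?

|⟨(1 3 2)⟩| = 3 and |⟨(1 2 3)⟩| = 3, so |H| is a multiple of lcm(3, 3) = 3 and divides |G| = 6.
Closing under the operation: H = {e, (1 2 3), (1 3 2)}, so |H| = 3.

3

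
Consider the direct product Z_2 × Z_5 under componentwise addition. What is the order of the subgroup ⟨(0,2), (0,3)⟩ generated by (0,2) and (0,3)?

5

|⟨(0,2)⟩| = 5 and |⟨(0,3)⟩| = 5, so |H| is a multiple of lcm(5, 5) = 5 and divides |G| = 10.
Closing under the operation: H = {(0,0), (0,1), (0,2), (0,3), (0,4)}, so |H| = 5.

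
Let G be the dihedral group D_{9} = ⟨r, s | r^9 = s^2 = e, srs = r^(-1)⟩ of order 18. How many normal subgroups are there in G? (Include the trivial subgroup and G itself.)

4

G has 16 subgroups. Checking conjugation-invariance by order — order 1: 1/1 normal; order 2: 0/9 normal; order 3: 1/1 normal; order 6: 0/3 normal; order 9: 1/1 normal; order 18: 1/1 normal.
Total normal subgroups: 4.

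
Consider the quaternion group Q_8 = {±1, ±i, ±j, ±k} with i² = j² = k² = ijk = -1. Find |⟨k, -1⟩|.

|⟨k⟩| = 4 and |⟨-1⟩| = 2, so |H| is a multiple of lcm(4, 2) = 4 and divides |G| = 8.
Closing under the operation: H = {1, -1, k, -k}, so |H| = 4.

4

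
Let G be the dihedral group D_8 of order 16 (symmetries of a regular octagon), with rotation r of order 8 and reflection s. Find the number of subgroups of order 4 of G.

5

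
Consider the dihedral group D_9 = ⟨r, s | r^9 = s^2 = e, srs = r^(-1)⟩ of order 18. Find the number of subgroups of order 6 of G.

|G| = 18 and 6 | 18, so subgroups of order 6 are possible by Lagrange.
The subgroups of order 6 are: {e, r^3, r^6, r^2s, r^5s, r^8s}; {e, r^3, r^6, s, r^3s, r^6s}; {e, r^3, r^6, rs, r^4s, r^7s}.
So G has 3 subgroups of order 6.

3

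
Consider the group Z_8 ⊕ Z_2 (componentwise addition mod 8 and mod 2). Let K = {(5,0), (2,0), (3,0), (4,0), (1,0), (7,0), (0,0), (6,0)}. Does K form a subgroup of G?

Yes

|K| = 8 divides |G| = 16, consistent with Lagrange.
K contains the identity, every element's inverse is in K, and K is closed under +: it is a subgroup.
In fact K = ⟨(7,0)⟩.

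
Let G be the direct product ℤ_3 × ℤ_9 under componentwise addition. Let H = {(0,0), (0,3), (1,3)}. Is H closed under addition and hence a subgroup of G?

No

(0,3) ∈ H but its inverse (0,6) ∉ H, so H is not a subgroup.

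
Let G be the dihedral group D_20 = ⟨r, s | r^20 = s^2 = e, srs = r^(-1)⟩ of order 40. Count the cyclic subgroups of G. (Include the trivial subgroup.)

Each element a generates a cyclic subgroup ⟨a⟩; distinct elements may generate the same one (a cyclic group of order d has φ(d) generators).
Cyclic subgroups by order — order 1: 1; order 2: 21; order 4: 1; order 5: 1; order 10: 1; order 20: 1.
Total: 26.

26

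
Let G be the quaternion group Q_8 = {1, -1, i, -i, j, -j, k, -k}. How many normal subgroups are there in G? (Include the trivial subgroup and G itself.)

G has 6 subgroups. Checking conjugation-invariance by order — order 1: 1/1 normal; order 2: 1/1 normal; order 4: 3/3 normal; order 8: 1/1 normal.
Total normal subgroups: 6.

6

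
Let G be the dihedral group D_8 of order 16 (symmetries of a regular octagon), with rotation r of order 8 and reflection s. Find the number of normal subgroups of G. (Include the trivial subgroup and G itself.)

G has 19 subgroups. Checking conjugation-invariance by order — order 1: 1/1 normal; order 2: 1/9 normal; order 4: 1/5 normal; order 8: 3/3 normal; order 16: 1/1 normal.
Total normal subgroups: 7.

7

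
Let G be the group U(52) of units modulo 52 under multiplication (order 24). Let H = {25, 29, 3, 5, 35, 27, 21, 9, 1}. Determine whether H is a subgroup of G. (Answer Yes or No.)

|H| = 9 does not divide |G| = 24, so by Lagrange H is not a subgroup.

No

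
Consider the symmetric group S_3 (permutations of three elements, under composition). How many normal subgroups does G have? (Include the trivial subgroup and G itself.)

3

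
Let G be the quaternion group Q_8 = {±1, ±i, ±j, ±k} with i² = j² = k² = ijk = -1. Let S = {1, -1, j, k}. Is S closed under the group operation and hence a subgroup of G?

No

j ∈ S but its inverse -j ∉ S, so S is not a subgroup.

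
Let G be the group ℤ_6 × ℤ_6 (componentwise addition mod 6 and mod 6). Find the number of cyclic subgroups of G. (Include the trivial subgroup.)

20

Each element a generates a cyclic subgroup ⟨a⟩; distinct elements may generate the same one (a cyclic group of order d has φ(d) generators).
Cyclic subgroups by order — order 1: 1; order 2: 3; order 3: 4; order 6: 12.
Total: 20.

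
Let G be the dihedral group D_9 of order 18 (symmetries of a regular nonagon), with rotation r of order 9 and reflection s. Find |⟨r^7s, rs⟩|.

|⟨r^7s⟩| = 2 and |⟨rs⟩| = 2, so |H| is a multiple of lcm(2, 2) = 2 and divides |G| = 18.
Closing under the operation: H = {e, r^3, r^6, rs, r^4s, r^7s}, so |H| = 6.

6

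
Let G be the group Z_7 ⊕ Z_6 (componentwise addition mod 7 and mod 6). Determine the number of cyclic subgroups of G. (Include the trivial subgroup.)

Group the elements of G by the cyclic subgroup they generate; each cyclic subgroup of order d accounts for φ(d) elements.
Cyclic subgroups by order — order 1: 1; order 2: 1; order 3: 1; order 6: 1; order 7: 1; order 14: 1; order 21: 1; order 42: 1.
Total: 8.

8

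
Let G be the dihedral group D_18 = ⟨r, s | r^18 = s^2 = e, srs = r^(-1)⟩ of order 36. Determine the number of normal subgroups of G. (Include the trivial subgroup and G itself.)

9

G has 45 subgroups. Checking conjugation-invariance by order — order 1: 1/1 normal; order 2: 1/19 normal; order 3: 1/1 normal; order 4: 0/9 normal; order 6: 1/7 normal; order 9: 1/1 normal; order 12: 0/3 normal; order 18: 3/3 normal; order 36: 1/1 normal.
Total normal subgroups: 9.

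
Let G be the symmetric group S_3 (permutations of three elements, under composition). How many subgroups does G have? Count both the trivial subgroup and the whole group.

|G| = 6, so by Lagrange every subgroup order divides 6. Divisors: 1, 2, 3, 6.
Subgroups by order — order 1: 1; order 2: 3; order 3: 1; order 6: 1.
Total: 1 + 3 + 1 + 1 = 6.

6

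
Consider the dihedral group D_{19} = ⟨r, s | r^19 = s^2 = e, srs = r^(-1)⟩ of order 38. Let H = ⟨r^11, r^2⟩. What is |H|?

|⟨r^11⟩| = 19 and |⟨r^2⟩| = 19, so |H| is a multiple of lcm(19, 19) = 19 and divides |G| = 38.
Closing under the operation: H = {e, r, r^2, r^3, r^4, r^5, r^6, r^7, r^8, r^9, r^10, r^11, r^12, r^13, r^14, r^15, r^16, r^17, r^18}, so |H| = 19.

19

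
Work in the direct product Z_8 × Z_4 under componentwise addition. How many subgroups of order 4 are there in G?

|G| = 32 and 4 | 32, so subgroups of order 4 are possible by Lagrange.
The subgroups of order 4 are: {(0,0), (0,1), (0,2), (0,3)}; {(0,0), (0,2), (4,0), (4,2)}; {(0,0), (0,2), (4,1), (4,3)}; {(0,0), (2,0), (4,0), (6,0)}; … (7 in all).
So G has 7 subgroups of order 4.

7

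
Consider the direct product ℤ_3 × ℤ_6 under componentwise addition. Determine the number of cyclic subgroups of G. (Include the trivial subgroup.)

10

Each element a generates a cyclic subgroup ⟨a⟩; distinct elements may generate the same one (a cyclic group of order d has φ(d) generators).
Cyclic subgroups by order — order 1: 1; order 2: 1; order 3: 4; order 6: 4.
Total: 10.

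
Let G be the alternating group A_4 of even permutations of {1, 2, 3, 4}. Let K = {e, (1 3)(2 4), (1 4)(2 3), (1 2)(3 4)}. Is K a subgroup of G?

Yes

|K| = 4 divides |G| = 12, consistent with Lagrange.
K contains the identity, every element's inverse is in K, and K is closed under ∘: it is a subgroup.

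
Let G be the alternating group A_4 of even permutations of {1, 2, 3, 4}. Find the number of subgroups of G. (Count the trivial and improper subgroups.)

10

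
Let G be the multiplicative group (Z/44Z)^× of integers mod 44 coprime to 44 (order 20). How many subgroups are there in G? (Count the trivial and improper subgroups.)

10

|G| = 20, so by Lagrange every subgroup order divides 20. Divisors: 1, 2, 4, 5, 10, 20.
Subgroups by order — order 1: 1; order 2: 3; order 4: 1; order 5: 1; order 10: 3; order 20: 1.
Total: 1 + 3 + 1 + 1 + 3 + 1 = 10.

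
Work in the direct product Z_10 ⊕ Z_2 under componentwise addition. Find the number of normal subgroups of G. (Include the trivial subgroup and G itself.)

10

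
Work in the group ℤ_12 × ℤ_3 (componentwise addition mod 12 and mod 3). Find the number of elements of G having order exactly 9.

0

An element (a,b) has order lcm(ord(a), ord(b)); count pairs with lcm equal to 9.
Enumerating gives 0 such elements.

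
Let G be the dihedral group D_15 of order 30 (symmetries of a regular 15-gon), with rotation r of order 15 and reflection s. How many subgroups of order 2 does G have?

15

|G| = 30 and 2 | 30, so subgroups of order 2 are possible by Lagrange.
The subgroups of order 2 are: {e, r^10s}; {e, r^11s}; {e, r^12s}; {e, r^13s}; … (15 in all).
So G has 15 subgroups of order 2.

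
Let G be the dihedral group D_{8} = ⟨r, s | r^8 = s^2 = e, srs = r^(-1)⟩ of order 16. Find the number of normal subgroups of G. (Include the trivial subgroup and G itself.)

G has 19 subgroups. Checking conjugation-invariance by order — order 1: 1/1 normal; order 2: 1/9 normal; order 4: 1/5 normal; order 8: 3/3 normal; order 16: 1/1 normal.
Total normal subgroups: 7.

7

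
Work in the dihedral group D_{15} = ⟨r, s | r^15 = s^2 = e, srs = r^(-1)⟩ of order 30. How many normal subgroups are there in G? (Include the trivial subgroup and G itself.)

5

G has 28 subgroups. Checking conjugation-invariance by order — order 1: 1/1 normal; order 2: 0/15 normal; order 3: 1/1 normal; order 5: 1/1 normal; order 6: 0/5 normal; order 10: 0/3 normal; order 15: 1/1 normal; order 30: 1/1 normal.
Total normal subgroups: 5.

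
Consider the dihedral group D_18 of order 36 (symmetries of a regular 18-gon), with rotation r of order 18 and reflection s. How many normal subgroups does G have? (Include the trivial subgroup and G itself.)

9

G has 45 subgroups. Checking conjugation-invariance by order — order 1: 1/1 normal; order 2: 1/19 normal; order 3: 1/1 normal; order 4: 0/9 normal; order 6: 1/7 normal; order 9: 1/1 normal; order 12: 0/3 normal; order 18: 3/3 normal; order 36: 1/1 normal.
Total normal subgroups: 9.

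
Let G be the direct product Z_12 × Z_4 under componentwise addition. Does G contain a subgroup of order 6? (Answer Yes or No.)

Yes

6 | 48. A subgroup of order 6 is {(0,0), (0,2), (4,0), (4,2), (8,0), (8,2)}.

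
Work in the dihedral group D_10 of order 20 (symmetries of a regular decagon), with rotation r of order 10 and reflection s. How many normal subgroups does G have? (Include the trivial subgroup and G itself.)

G has 22 subgroups. Checking conjugation-invariance by order — order 1: 1/1 normal; order 2: 1/11 normal; order 4: 0/5 normal; order 5: 1/1 normal; order 10: 3/3 normal; order 20: 1/1 normal.
Total normal subgroups: 7.

7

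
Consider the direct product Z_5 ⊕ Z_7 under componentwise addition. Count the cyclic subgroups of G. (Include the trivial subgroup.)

Group the elements of G by the cyclic subgroup they generate; each cyclic subgroup of order d accounts for φ(d) elements.
Cyclic subgroups by order — order 1: 1; order 5: 1; order 7: 1; order 35: 1.
Total: 4.

4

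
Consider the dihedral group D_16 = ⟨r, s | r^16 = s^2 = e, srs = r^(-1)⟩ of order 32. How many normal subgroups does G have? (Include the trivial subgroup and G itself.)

G has 36 subgroups. Checking conjugation-invariance by order — order 1: 1/1 normal; order 2: 1/17 normal; order 4: 1/9 normal; order 8: 1/5 normal; order 16: 3/3 normal; order 32: 1/1 normal.
Total normal subgroups: 8.

8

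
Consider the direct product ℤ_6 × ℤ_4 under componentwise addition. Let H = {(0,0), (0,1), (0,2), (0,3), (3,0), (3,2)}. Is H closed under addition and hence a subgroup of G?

No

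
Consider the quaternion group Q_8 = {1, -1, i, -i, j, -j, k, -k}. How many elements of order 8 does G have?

No element of G has order 8 (even though 8 | 8).

0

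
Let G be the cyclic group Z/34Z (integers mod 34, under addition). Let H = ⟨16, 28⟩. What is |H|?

|⟨16⟩| = 17 and |⟨28⟩| = 17, so |H| is a multiple of lcm(17, 17) = 17 and divides |G| = 34.
Closing under the operation: H = {0, 2, 4, 6, 8, 10, 12, 14, 16, 18, 20, 22, 24, 26, 28, 30, 32}, so |H| = 17.

17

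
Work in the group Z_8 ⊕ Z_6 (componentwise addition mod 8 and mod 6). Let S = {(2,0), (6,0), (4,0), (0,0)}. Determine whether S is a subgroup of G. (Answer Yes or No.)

Yes

|S| = 4 divides |G| = 48, consistent with Lagrange.
S contains the identity, every element's inverse is in S, and S is closed under +: it is a subgroup.
In fact S = ⟨(6,0)⟩.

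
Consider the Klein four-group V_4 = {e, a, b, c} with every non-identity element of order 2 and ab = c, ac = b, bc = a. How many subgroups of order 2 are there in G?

3

|G| = 4 and 2 | 4, so subgroups of order 2 are possible by Lagrange.
The subgroups of order 2 are: {e, a}; {e, b}; {e, c}.
So G has 3 subgroups of order 2.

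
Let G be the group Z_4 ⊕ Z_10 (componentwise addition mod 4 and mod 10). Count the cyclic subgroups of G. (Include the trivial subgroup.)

12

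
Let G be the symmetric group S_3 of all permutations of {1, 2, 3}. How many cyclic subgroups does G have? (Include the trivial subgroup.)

5

A cyclic subgroup of order d is generated by each of its φ(d) elements of order d, so the cyclic subgroups of order d number (#elements of order d)/φ(d).
Cyclic subgroups by order — order 1: 1; order 2: 3; order 3: 1.
Total: 5.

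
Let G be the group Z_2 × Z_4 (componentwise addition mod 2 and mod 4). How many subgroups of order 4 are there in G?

3

|G| = 8 and 4 | 8, so subgroups of order 4 are possible by Lagrange.
The subgroups of order 4 are: {(0,0), (0,1), (0,2), (0,3)}; {(0,0), (0,2), (1,0), (1,2)}; {(0,0), (0,2), (1,1), (1,3)}.
So G has 3 subgroups of order 4.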